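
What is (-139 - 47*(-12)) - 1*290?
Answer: 135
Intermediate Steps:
(-139 - 47*(-12)) - 1*290 = (-139 - 1*(-564)) - 290 = (-139 + 564) - 290 = 425 - 290 = 135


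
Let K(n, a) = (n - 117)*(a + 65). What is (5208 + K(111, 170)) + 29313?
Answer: 33111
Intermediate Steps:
K(n, a) = (-117 + n)*(65 + a)
(5208 + K(111, 170)) + 29313 = (5208 + (-7605 - 117*170 + 65*111 + 170*111)) + 29313 = (5208 + (-7605 - 19890 + 7215 + 18870)) + 29313 = (5208 - 1410) + 29313 = 3798 + 29313 = 33111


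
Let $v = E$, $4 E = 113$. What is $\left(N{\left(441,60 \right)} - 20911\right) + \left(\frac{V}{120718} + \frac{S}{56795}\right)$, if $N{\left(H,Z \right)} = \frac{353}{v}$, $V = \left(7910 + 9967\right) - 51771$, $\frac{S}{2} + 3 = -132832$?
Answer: $- \frac{1619492036752738}{77474820553} \approx -20903.0$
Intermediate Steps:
$E = \frac{113}{4}$ ($E = \frac{1}{4} \cdot 113 = \frac{113}{4} \approx 28.25$)
$S = -265670$ ($S = -6 + 2 \left(-132832\right) = -6 - 265664 = -265670$)
$v = \frac{113}{4} \approx 28.25$
$V = -33894$ ($V = 17877 - 51771 = -33894$)
$N{\left(H,Z \right)} = \frac{1412}{113}$ ($N{\left(H,Z \right)} = \frac{353}{\frac{113}{4}} = 353 \cdot \frac{4}{113} = \frac{1412}{113}$)
$\left(N{\left(441,60 \right)} - 20911\right) + \left(\frac{V}{120718} + \frac{S}{56795}\right) = \left(\frac{1412}{113} - 20911\right) - \left(\frac{16947}{60359} + \frac{53134}{11359}\right) = - \frac{2361531}{113} - \frac{3399616079}{685617881} = - \frac{1619492036752738}{77474820553}$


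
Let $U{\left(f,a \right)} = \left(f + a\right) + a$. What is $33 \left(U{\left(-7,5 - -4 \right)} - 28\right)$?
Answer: $-561$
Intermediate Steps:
$U{\left(f,a \right)} = f + 2 a$ ($U{\left(f,a \right)} = \left(a + f\right) + a = f + 2 a$)
$33 \left(U{\left(-7,5 - -4 \right)} - 28\right) = 33 \left(\left(-7 + 2 \left(5 - -4\right)\right) - 28\right) = 33 \left(\left(-7 + 2 \left(5 + 4\right)\right) - 28\right) = 33 \left(\left(-7 + 2 \cdot 9\right) - 28\right) = 33 \left(\left(-7 + 18\right) - 28\right) = 33 \left(11 - 28\right) = 33 \left(-17\right) = -561$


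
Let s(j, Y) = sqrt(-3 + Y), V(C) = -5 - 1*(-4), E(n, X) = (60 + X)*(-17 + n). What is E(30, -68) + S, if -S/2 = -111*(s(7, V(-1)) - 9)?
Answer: -2102 + 444*I ≈ -2102.0 + 444.0*I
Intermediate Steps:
E(n, X) = (-17 + n)*(60 + X)
V(C) = -1 (V(C) = -5 + 4 = -1)
S = -1998 + 444*I (S = -(-222)*(sqrt(-3 - 1) - 9) = -(-222)*(sqrt(-4) - 9) = -(-222)*(2*I - 9) = -(-222)*(-9 + 2*I) = -2*(999 - 222*I) = -1998 + 444*I ≈ -1998.0 + 444.0*I)
E(30, -68) + S = (-1020 - 17*(-68) + 60*30 - 68*30) + (-1998 + 444*I) = (-1020 + 1156 + 1800 - 2040) + (-1998 + 444*I) = -104 + (-1998 + 444*I) = -2102 + 444*I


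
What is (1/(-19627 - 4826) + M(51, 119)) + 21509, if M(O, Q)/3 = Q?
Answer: 534689297/24453 ≈ 21866.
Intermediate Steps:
M(O, Q) = 3*Q
(1/(-19627 - 4826) + M(51, 119)) + 21509 = (1/(-19627 - 4826) + 3*119) + 21509 = (1/(-24453) + 357) + 21509 = (-1/24453 + 357) + 21509 = 8729720/24453 + 21509 = 534689297/24453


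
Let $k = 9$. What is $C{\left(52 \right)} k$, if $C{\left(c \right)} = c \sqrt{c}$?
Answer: $936 \sqrt{13} \approx 3374.8$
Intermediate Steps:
$C{\left(c \right)} = c^{\frac{3}{2}}$
$C{\left(52 \right)} k = 52^{\frac{3}{2}} \cdot 9 = 104 \sqrt{13} \cdot 9 = 936 \sqrt{13}$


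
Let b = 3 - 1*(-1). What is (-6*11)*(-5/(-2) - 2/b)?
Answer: -132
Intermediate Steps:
b = 4 (b = 3 + 1 = 4)
(-6*11)*(-5/(-2) - 2/b) = (-6*11)*(-5/(-2) - 2/4) = -66*(-5*(-1/2) - 2*1/4) = -66*(5/2 - 1/2) = -66*2 = -132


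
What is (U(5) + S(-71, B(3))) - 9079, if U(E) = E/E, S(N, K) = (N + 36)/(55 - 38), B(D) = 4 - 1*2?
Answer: -154361/17 ≈ -9080.1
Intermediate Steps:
B(D) = 2 (B(D) = 4 - 2 = 2)
S(N, K) = 36/17 + N/17 (S(N, K) = (36 + N)/17 = (36 + N)*(1/17) = 36/17 + N/17)
U(E) = 1
(U(5) + S(-71, B(3))) - 9079 = (1 + (36/17 + (1/17)*(-71))) - 9079 = (1 + (36/17 - 71/17)) - 9079 = (1 - 35/17) - 9079 = -18/17 - 9079 = -154361/17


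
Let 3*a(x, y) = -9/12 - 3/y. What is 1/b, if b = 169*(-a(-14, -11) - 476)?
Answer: -44/3538353 ≈ -1.2435e-5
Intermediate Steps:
a(x, y) = -¼ - 1/y (a(x, y) = (-9/12 - 3/y)/3 = (-9*1/12 - 3/y)/3 = (-¾ - 3/y)/3 = -¼ - 1/y)
b = -3538353/44 (b = 169*(-(-4 - 1*(-11))/(4*(-11)) - 476) = 169*(-(-1)*(-4 + 11)/(4*11) - 476) = 169*(-(-1)*7/(4*11) - 476) = 169*(-1*(-7/44) - 476) = 169*(7/44 - 476) = 169*(-20937/44) = -3538353/44 ≈ -80417.)
1/b = 1/(-3538353/44) = -44/3538353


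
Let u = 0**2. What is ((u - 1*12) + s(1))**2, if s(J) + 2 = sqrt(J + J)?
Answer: (14 - sqrt(2))**2 ≈ 158.40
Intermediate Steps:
u = 0
s(J) = -2 + sqrt(2)*sqrt(J) (s(J) = -2 + sqrt(J + J) = -2 + sqrt(2*J) = -2 + sqrt(2)*sqrt(J))
((u - 1*12) + s(1))**2 = ((0 - 1*12) + (-2 + sqrt(2)*sqrt(1)))**2 = ((0 - 12) + (-2 + sqrt(2)*1))**2 = (-12 + (-2 + sqrt(2)))**2 = (-14 + sqrt(2))**2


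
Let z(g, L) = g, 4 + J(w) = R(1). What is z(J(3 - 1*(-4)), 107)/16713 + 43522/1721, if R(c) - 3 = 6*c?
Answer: 727391791/28763073 ≈ 25.289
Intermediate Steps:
R(c) = 3 + 6*c
J(w) = 5 (J(w) = -4 + (3 + 6*1) = -4 + (3 + 6) = -4 + 9 = 5)
z(J(3 - 1*(-4)), 107)/16713 + 43522/1721 = 5/16713 + 43522/1721 = 727391791/28763073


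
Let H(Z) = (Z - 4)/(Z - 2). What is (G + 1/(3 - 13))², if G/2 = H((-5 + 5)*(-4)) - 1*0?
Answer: 1521/100 ≈ 15.210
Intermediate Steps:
H(Z) = (-4 + Z)/(-2 + Z)
G = 4 (G = 2*((-4 + (-5 + 5)*(-4))/(-2 + (-5 + 5)*(-4)) - 1*0) = 2*((-4 + 0*(-4))/(-2 + 0*(-4)) + 0) = 2*((-4 + 0)/(-2 + 0) + 0) = 2*(-4/(-2) + 0) = 2*(-½*(-4) + 0) = 2*(2 + 0) = 2*2 = 4)
(G + 1/(3 - 13))² = (4 + 1/(3 - 13))² = (4 + 1/(-10))² = (4 - ⅒)² = (39/10)² = 1521/100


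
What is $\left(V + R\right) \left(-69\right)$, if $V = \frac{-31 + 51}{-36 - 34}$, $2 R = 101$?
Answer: $- \frac{48507}{14} \approx -3464.8$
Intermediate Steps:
$R = \frac{101}{2}$ ($R = \frac{1}{2} \cdot 101 = \frac{101}{2} \approx 50.5$)
$V = - \frac{2}{7}$ ($V = \frac{20}{-36 - 34} = \frac{20}{-70} = 20 \left(- \frac{1}{70}\right) = - \frac{2}{7} \approx -0.28571$)
$\left(V + R\right) \left(-69\right) = \left(- \frac{2}{7} + \frac{101}{2}\right) \left(-69\right) = \frac{703}{14} \left(-69\right) = - \frac{48507}{14}$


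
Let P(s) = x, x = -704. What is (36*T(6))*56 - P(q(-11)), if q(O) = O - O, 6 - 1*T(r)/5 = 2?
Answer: 41024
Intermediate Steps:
T(r) = 20 (T(r) = 30 - 5*2 = 30 - 10 = 20)
q(O) = 0
P(s) = -704
(36*T(6))*56 - P(q(-11)) = (36*20)*56 - 1*(-704) = 720*56 + 704 = 40320 + 704 = 41024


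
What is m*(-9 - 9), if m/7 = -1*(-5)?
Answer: -630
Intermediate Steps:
m = 35 (m = 7*(-1*(-5)) = 7*5 = 35)
m*(-9 - 9) = 35*(-9 - 9) = 35*(-18) = -630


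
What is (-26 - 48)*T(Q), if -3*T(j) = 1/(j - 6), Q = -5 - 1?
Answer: -37/18 ≈ -2.0556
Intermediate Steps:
Q = -6
T(j) = -1/(3*(-6 + j)) (T(j) = -1/(3*(j - 6)) = -1/(3*(-6 + j)))
(-26 - 48)*T(Q) = (-26 - 48)*(-1/(-18 + 3*(-6))) = -(-74)/(-18 - 18) = -(-74)/(-36) = -(-74)*(-1)/36 = -74*1/36 = -37/18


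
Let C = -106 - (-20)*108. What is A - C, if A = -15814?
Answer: -17868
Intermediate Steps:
C = 2054 (C = -106 - 20*(-108) = -106 + 2160 = 2054)
A - C = -15814 - 1*2054 = -15814 - 2054 = -17868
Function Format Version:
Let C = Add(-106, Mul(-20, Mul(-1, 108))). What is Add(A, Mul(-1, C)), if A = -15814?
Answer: -17868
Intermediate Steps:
C = 2054 (C = Add(-106, Mul(-20, -108)) = Add(-106, 2160) = 2054)
Add(A, Mul(-1, C)) = Add(-15814, Mul(-1, 2054)) = Add(-15814, -2054) = -17868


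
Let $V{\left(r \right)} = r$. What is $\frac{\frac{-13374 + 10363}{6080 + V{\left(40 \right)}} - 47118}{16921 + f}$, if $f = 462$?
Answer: $- \frac{288365171}{106383960} \approx -2.7106$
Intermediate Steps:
$\frac{\frac{-13374 + 10363}{6080 + V{\left(40 \right)}} - 47118}{16921 + f} = \frac{\frac{-13374 + 10363}{6080 + 40} - 47118}{16921 + 462} = \frac{- \frac{3011}{6120} - 47118}{17383} = \left(\left(-3011\right) \frac{1}{6120} - 47118\right) \frac{1}{17383} = \left(- \frac{3011}{6120} - 47118\right) \frac{1}{17383} = \left(- \frac{288365171}{6120}\right) \frac{1}{17383} = - \frac{288365171}{106383960}$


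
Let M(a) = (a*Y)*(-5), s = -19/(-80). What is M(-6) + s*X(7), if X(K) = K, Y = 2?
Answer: 4933/80 ≈ 61.662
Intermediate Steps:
s = 19/80 (s = -19*(-1/80) = 19/80 ≈ 0.23750)
M(a) = -10*a (M(a) = (a*2)*(-5) = (2*a)*(-5) = -10*a)
M(-6) + s*X(7) = -10*(-6) + (19/80)*7 = 60 + 133/80 = 4933/80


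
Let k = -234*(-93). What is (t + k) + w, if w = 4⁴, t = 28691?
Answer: 50709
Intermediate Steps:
w = 256
k = 21762
(t + k) + w = (28691 + 21762) + 256 = 50453 + 256 = 50709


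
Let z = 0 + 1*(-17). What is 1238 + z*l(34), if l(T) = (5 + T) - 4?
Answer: 643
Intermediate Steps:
z = -17 (z = 0 - 17 = -17)
l(T) = 1 + T
1238 + z*l(34) = 1238 - 17*(1 + 34) = 1238 - 17*35 = 1238 - 595 = 643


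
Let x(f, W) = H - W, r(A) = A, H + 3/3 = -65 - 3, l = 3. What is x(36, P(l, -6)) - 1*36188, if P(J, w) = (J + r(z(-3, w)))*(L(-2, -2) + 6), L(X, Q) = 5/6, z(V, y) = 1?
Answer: -108853/3 ≈ -36284.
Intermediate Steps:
H = -69 (H = -1 + (-65 - 3) = -1 - 68 = -69)
L(X, Q) = ⅚ (L(X, Q) = 5*(⅙) = ⅚)
P(J, w) = 41/6 + 41*J/6 (P(J, w) = (J + 1)*(⅚ + 6) = (1 + J)*(41/6) = 41/6 + 41*J/6)
x(f, W) = -69 - W
x(36, P(l, -6)) - 1*36188 = (-69 - (41/6 + (41/6)*3)) - 1*36188 = (-69 - (41/6 + 41/2)) - 36188 = (-69 - 1*82/3) - 36188 = (-69 - 82/3) - 36188 = -289/3 - 36188 = -108853/3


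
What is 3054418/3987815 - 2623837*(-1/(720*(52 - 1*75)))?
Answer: -416511815363/2641528656 ≈ -157.68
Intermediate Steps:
3054418/3987815 - 2623837*(-1/(720*(52 - 1*75))) = 3054418*(1/3987815) - 2623837*(-1/(720*(52 - 75))) = 3054418/3987815 - 2623837/((15*(-23))*(-48)) = 3054418/3987815 - 2623837/((-345*(-48))) = 3054418/3987815 - 2623837/16560 = -416511815363/2641528656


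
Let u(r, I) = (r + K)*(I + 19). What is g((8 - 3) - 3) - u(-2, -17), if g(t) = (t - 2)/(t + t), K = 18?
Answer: -32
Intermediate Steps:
g(t) = (-2 + t)/(2*t) (g(t) = (-2 + t)/((2*t)) = (-2 + t)*(1/(2*t)) = (-2 + t)/(2*t))
u(r, I) = (18 + r)*(19 + I) (u(r, I) = (r + 18)*(I + 19) = (18 + r)*(19 + I))
g((8 - 3) - 3) - u(-2, -17) = (-2 + ((8 - 3) - 3))/(2*((8 - 3) - 3)) - (342 + 18*(-17) + 19*(-2) - 17*(-2)) = (-2 + (5 - 3))/(2*(5 - 3)) - (342 - 306 - 38 + 34) = (½)*(-2 + 2)/2 - 1*32 = (½)*(½)*0 - 32 = 0 - 32 = -32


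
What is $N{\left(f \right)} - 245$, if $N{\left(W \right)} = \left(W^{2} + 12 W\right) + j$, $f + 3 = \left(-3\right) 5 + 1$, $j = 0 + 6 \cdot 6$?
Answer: $-124$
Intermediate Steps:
$j = 36$ ($j = 0 + 36 = 36$)
$f = -17$ ($f = -3 + \left(\left(-3\right) 5 + 1\right) = -3 + \left(-15 + 1\right) = -3 - 14 = -17$)
$N{\left(W \right)} = 36 + W^{2} + 12 W$ ($N{\left(W \right)} = \left(W^{2} + 12 W\right) + 36 = 36 + W^{2} + 12 W$)
$N{\left(f \right)} - 245 = \left(36 + \left(-17\right)^{2} + 12 \left(-17\right)\right) - 245 = \left(36 + 289 - 204\right) - 245 = 121 - 245 = -124$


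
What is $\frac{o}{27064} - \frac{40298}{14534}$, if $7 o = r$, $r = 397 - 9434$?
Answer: $- \frac{554694233}{196674088} \approx -2.8204$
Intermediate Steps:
$r = -9037$ ($r = 397 - 9434 = -9037$)
$o = -1291$ ($o = \frac{1}{7} \left(-9037\right) = -1291$)
$\frac{o}{27064} - \frac{40298}{14534} = - \frac{1291}{27064} - \frac{40298}{14534} = \left(-1291\right) \frac{1}{27064} - \frac{20149}{7267} = - \frac{1291}{27064} - \frac{20149}{7267} = - \frac{554694233}{196674088}$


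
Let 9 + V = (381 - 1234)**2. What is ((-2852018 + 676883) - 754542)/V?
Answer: -2929677/727600 ≈ -4.0265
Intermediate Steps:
V = 727600 (V = -9 + (381 - 1234)**2 = -9 + (-853)**2 = -9 + 727609 = 727600)
((-2852018 + 676883) - 754542)/V = ((-2852018 + 676883) - 754542)/727600 = (-2175135 - 754542)*(1/727600) = -2929677*1/727600 = -2929677/727600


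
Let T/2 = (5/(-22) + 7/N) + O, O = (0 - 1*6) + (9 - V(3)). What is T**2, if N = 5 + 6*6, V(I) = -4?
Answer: 39225169/203401 ≈ 192.85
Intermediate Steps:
N = 41 (N = 5 + 36 = 41)
O = 7 (O = (0 - 1*6) + (9 - 1*(-4)) = (0 - 6) + (9 + 4) = -6 + 13 = 7)
T = 6263/451 (T = 2*((5/(-22) + 7/41) + 7) = 2*((5*(-1/22) + 7*(1/41)) + 7) = 2*((-5/22 + 7/41) + 7) = 2*(-51/902 + 7) = 2*(6263/902) = 6263/451 ≈ 13.887)
T**2 = (6263/451)**2 = 39225169/203401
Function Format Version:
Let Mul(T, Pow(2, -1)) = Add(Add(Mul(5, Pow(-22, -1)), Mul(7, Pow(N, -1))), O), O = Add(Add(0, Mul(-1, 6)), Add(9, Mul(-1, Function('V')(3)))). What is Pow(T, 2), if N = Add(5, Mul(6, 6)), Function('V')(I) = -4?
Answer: Rational(39225169, 203401) ≈ 192.85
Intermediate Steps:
N = 41 (N = Add(5, 36) = 41)
O = 7 (O = Add(Add(0, Mul(-1, 6)), Add(9, Mul(-1, -4))) = Add(Add(0, -6), Add(9, 4)) = Add(-6, 13) = 7)
T = Rational(6263, 451) (T = Mul(2, Add(Add(Mul(5, Pow(-22, -1)), Mul(7, Pow(41, -1))), 7)) = Mul(2, Add(Add(Mul(5, Rational(-1, 22)), Mul(7, Rational(1, 41))), 7)) = Mul(2, Add(Add(Rational(-5, 22), Rational(7, 41)), 7)) = Mul(2, Add(Rational(-51, 902), 7)) = Mul(2, Rational(6263, 902)) = Rational(6263, 451) ≈ 13.887)
Pow(T, 2) = Pow(Rational(6263, 451), 2) = Rational(39225169, 203401)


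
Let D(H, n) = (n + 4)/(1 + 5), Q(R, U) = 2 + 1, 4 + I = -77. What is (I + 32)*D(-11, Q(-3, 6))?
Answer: -343/6 ≈ -57.167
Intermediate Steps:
I = -81 (I = -4 - 77 = -81)
Q(R, U) = 3
D(H, n) = ⅔ + n/6 (D(H, n) = (4 + n)/6 = (4 + n)*(⅙) = ⅔ + n/6)
(I + 32)*D(-11, Q(-3, 6)) = (-81 + 32)*(⅔ + (⅙)*3) = -49*(⅔ + ½) = -49*7/6 = -343/6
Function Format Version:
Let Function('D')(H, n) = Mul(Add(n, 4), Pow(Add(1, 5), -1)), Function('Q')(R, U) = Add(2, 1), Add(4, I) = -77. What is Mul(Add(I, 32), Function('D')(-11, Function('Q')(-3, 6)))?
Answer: Rational(-343, 6) ≈ -57.167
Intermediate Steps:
I = -81 (I = Add(-4, -77) = -81)
Function('Q')(R, U) = 3
Function('D')(H, n) = Add(Rational(2, 3), Mul(Rational(1, 6), n)) (Function('D')(H, n) = Mul(Add(4, n), Pow(6, -1)) = Mul(Add(4, n), Rational(1, 6)) = Add(Rational(2, 3), Mul(Rational(1, 6), n)))
Mul(Add(I, 32), Function('D')(-11, Function('Q')(-3, 6))) = Mul(Add(-81, 32), Add(Rational(2, 3), Mul(Rational(1, 6), 3))) = Mul(-49, Add(Rational(2, 3), Rational(1, 2))) = Mul(-49, Rational(7, 6)) = Rational(-343, 6)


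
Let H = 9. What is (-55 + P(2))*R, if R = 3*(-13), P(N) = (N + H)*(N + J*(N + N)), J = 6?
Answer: -9009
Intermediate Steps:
P(N) = 13*N*(9 + N) (P(N) = (N + 9)*(N + 6*(N + N)) = (9 + N)*(N + 6*(2*N)) = (9 + N)*(N + 12*N) = (9 + N)*(13*N) = 13*N*(9 + N))
R = -39
(-55 + P(2))*R = (-55 + 13*2*(9 + 2))*(-39) = (-55 + 13*2*11)*(-39) = (-55 + 286)*(-39) = 231*(-39) = -9009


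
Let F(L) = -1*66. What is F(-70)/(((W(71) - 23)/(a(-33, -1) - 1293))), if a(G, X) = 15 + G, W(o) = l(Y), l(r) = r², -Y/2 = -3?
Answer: 86526/13 ≈ 6655.8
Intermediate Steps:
F(L) = -66
Y = 6 (Y = -2*(-3) = 6)
W(o) = 36 (W(o) = 6² = 36)
F(-70)/(((W(71) - 23)/(a(-33, -1) - 1293))) = -66*((15 - 33) - 1293)/(36 - 23) = -66/(13/(-18 - 1293)) = -66/(13/(-1311)) = -66/(13*(-1/1311)) = -66/(-13/1311) = -66*(-1311/13) = 86526/13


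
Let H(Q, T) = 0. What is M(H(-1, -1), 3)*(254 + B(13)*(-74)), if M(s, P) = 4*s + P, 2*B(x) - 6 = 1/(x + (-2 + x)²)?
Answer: 12753/134 ≈ 95.172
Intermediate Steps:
B(x) = 3 + 1/(2*(x + (-2 + x)²))
M(s, P) = P + 4*s
M(H(-1, -1), 3)*(254 + B(13)*(-74)) = (3 + 4*0)*(254 + ((25 - 18*13 + 6*13²)/(2*(4 + 13² - 3*13)))*(-74)) = (3 + 0)*(254 + ((25 - 234 + 6*169)/(2*(4 + 169 - 39)))*(-74)) = 3*(254 + ((½)*(25 - 234 + 1014)/134)*(-74)) = 3*(254 + ((½)*(1/134)*805)*(-74)) = 3*(254 + (805/268)*(-74)) = 3*(254 - 29785/134) = 3*(4251/134) = 12753/134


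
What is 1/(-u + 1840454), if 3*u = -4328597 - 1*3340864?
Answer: 1/4396941 ≈ 2.2743e-7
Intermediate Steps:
u = -2556487 (u = (-4328597 - 1*3340864)/3 = (-4328597 - 3340864)/3 = (⅓)*(-7669461) = -2556487)
1/(-u + 1840454) = 1/(-1*(-2556487) + 1840454) = 1/(2556487 + 1840454) = 1/4396941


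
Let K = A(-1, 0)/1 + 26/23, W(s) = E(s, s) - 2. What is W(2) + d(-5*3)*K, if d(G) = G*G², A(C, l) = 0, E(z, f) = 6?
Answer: -87658/23 ≈ -3811.2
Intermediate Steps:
W(s) = 4 (W(s) = 6 - 2 = 4)
d(G) = G³
K = 26/23 (K = 0/1 + 26/23 = 0*1 + 26*(1/23) = 0 + 26/23 = 26/23 ≈ 1.1304)
W(2) + d(-5*3)*K = 4 + (-5*3)³*(26/23) = 4 + (-15)³*(26/23) = 4 - 3375*26/23 = 4 - 87750/23 = -87658/23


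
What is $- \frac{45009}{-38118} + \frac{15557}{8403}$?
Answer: $\frac{323737451}{106768518} \approx 3.0321$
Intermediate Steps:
$- \frac{45009}{-38118} + \frac{15557}{8403} = \left(-45009\right) \left(- \frac{1}{38118}\right) + 15557 \cdot \frac{1}{8403} = \frac{15003}{12706} + \frac{15557}{8403} = \frac{323737451}{106768518}$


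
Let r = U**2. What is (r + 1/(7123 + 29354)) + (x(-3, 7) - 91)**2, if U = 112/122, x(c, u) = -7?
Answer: 1303674122461/135730917 ≈ 9604.8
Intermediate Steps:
U = 56/61 (U = 112*(1/122) = 56/61 ≈ 0.91803)
r = 3136/3721 (r = (56/61)**2 = 3136/3721 ≈ 0.84278)
(r + 1/(7123 + 29354)) + (x(-3, 7) - 91)**2 = (3136/3721 + 1/(7123 + 29354)) + (-7 - 91)**2 = (3136/3721 + 1/36477) + (-98)**2 = (3136/3721 + 1/36477) + 9604 = 114395593/135730917 + 9604 = 1303674122461/135730917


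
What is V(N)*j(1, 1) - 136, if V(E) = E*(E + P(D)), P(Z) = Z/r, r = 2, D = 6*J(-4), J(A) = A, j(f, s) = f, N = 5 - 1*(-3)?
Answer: -168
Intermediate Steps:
N = 8 (N = 5 + 3 = 8)
D = -24 (D = 6*(-4) = -24)
P(Z) = Z/2
V(E) = E*(-12 + E) (V(E) = E*(E + (½)*(-24)) = E*(E - 12) = E*(-12 + E))
V(N)*j(1, 1) - 136 = (8*(-12 + 8))*1 - 136 = (8*(-4))*1 - 136 = -32*1 - 136 = -32 - 136 = -168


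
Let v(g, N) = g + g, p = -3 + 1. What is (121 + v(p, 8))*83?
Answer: 9711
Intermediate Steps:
p = -2
v(g, N) = 2*g
(121 + v(p, 8))*83 = (121 + 2*(-2))*83 = (121 - 4)*83 = 117*83 = 9711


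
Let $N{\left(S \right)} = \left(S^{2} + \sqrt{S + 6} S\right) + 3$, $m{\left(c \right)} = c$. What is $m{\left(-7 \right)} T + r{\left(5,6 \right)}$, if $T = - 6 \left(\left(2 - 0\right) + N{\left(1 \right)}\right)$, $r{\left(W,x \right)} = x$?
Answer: $258 + 42 \sqrt{7} \approx 369.12$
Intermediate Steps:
$N{\left(S \right)} = 3 + S^{2} + S \sqrt{6 + S}$ ($N{\left(S \right)} = \left(S^{2} + \sqrt{6 + S} S\right) + 3 = \left(S^{2} + S \sqrt{6 + S}\right) + 3 = 3 + S^{2} + S \sqrt{6 + S}$)
$T = -36 - 6 \sqrt{7}$ ($T = - 6 \left(\left(2 - 0\right) + \left(3 + 1^{2} + 1 \sqrt{6 + 1}\right)\right) = - 6 \left(\left(2 + 0\right) + \left(3 + 1 + 1 \sqrt{7}\right)\right) = - 6 \left(2 + \left(3 + 1 + \sqrt{7}\right)\right) = - 6 \left(2 + \left(4 + \sqrt{7}\right)\right) = - 6 \left(6 + \sqrt{7}\right) = -36 - 6 \sqrt{7} \approx -51.875$)
$m{\left(-7 \right)} T + r{\left(5,6 \right)} = - 7 \left(-36 - 6 \sqrt{7}\right) + 6 = \left(252 + 42 \sqrt{7}\right) + 6 = 258 + 42 \sqrt{7}$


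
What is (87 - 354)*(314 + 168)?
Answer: -128694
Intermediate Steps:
(87 - 354)*(314 + 168) = -267*482 = -128694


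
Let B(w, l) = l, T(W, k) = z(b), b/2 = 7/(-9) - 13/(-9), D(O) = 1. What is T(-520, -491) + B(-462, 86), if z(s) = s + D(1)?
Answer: 265/3 ≈ 88.333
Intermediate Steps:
b = 4/3 (b = 2*(7/(-9) - 13/(-9)) = 2*(7*(-⅑) - 13*(-⅑)) = 2*(-7/9 + 13/9) = 2*(⅔) = 4/3 ≈ 1.3333)
z(s) = 1 + s (z(s) = s + 1 = 1 + s)
T(W, k) = 7/3 (T(W, k) = 1 + 4/3 = 7/3)
T(-520, -491) + B(-462, 86) = 7/3 + 86 = 265/3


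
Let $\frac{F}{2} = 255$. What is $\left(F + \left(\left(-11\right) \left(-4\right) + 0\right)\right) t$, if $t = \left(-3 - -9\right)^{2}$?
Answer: $19944$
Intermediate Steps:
$F = 510$ ($F = 2 \cdot 255 = 510$)
$t = 36$ ($t = \left(-3 + 9\right)^{2} = 6^{2} = 36$)
$\left(F + \left(\left(-11\right) \left(-4\right) + 0\right)\right) t = \left(510 + \left(\left(-11\right) \left(-4\right) + 0\right)\right) 36 = \left(510 + \left(44 + 0\right)\right) 36 = \left(510 + 44\right) 36 = 554 \cdot 36 = 19944$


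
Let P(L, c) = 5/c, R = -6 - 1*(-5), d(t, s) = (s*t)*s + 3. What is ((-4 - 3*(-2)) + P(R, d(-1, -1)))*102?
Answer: 459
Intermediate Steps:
d(t, s) = 3 + t*s² (d(t, s) = t*s² + 3 = 3 + t*s²)
R = -1 (R = -6 + 5 = -1)
((-4 - 3*(-2)) + P(R, d(-1, -1)))*102 = ((-4 - 3*(-2)) + 5/(3 - 1*(-1)²))*102 = ((-4 + 6) + 5/(3 - 1*1))*102 = (2 + 5/(3 - 1))*102 = (2 + 5/2)*102 = (9/2)*102 = 459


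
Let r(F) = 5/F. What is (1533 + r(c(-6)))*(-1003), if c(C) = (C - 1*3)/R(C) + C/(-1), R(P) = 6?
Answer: -13848421/9 ≈ -1.5387e+6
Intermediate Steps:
c(C) = -1/2 - 5*C/6 (c(C) = (C - 1*3)/6 + C/(-1) = (C - 3)*(1/6) + C*(-1) = (-3 + C)*(1/6) - C = (-1/2 + C/6) - C = -1/2 - 5*C/6)
(1533 + r(c(-6)))*(-1003) = (1533 + 5/(-1/2 - 5/6*(-6)))*(-1003) = (1533 + 5/(-1/2 + 5))*(-1003) = (1533 + 5/(9/2))*(-1003) = (1533 + 5*(2/9))*(-1003) = (1533 + 10/9)*(-1003) = (13807/9)*(-1003) = -13848421/9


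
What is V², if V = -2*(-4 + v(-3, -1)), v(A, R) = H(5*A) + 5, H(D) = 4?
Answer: 100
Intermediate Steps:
v(A, R) = 9 (v(A, R) = 4 + 5 = 9)
V = -10 (V = -2*(-4 + 9) = -2*5 = -10)
V² = (-10)² = 100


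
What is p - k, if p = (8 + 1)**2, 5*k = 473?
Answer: -68/5 ≈ -13.600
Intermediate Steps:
k = 473/5 (k = (1/5)*473 = 473/5 ≈ 94.600)
p = 81 (p = 9**2 = 81)
p - k = 81 - 1*473/5 = 81 - 473/5 = -68/5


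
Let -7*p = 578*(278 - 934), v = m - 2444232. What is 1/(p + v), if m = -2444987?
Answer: -7/33845365 ≈ -2.0682e-7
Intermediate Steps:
v = -4889219 (v = -2444987 - 2444232 = -4889219)
p = 379168/7 (p = -578*(278 - 934)/7 = -578*(-656)/7 = -⅐*(-379168) = 379168/7 ≈ 54167.)
1/(p + v) = 1/(379168/7 - 4889219) = 1/(-33845365/7) = -7/33845365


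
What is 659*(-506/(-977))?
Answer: 333454/977 ≈ 341.30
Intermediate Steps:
659*(-506/(-977)) = 659*(-506*(-1/977)) = 659*(506/977) = 333454/977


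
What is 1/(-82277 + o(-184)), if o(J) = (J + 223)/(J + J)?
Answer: -368/30277975 ≈ -1.2154e-5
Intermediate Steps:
o(J) = (223 + J)/(2*J) (o(J) = (223 + J)/((2*J)) = (223 + J)*(1/(2*J)) = (223 + J)/(2*J))
1/(-82277 + o(-184)) = 1/(-82277 + (½)*(223 - 184)/(-184)) = 1/(-82277 + (½)*(-1/184)*39) = 1/(-82277 - 39/368) = 1/(-30277975/368) = -368/30277975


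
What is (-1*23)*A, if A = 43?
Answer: -989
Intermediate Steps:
(-1*23)*A = -1*23*43 = -23*43 = -989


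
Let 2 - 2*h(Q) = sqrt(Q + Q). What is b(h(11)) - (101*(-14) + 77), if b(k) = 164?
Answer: 1501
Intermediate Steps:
h(Q) = 1 - sqrt(2)*sqrt(Q)/2 (h(Q) = 1 - sqrt(Q + Q)/2 = 1 - sqrt(2)*sqrt(Q)/2)
b(h(11)) - (101*(-14) + 77) = 164 - (101*(-14) + 77) = 164 - (-1414 + 77) = 164 - 1*(-1337) = 164 + 1337 = 1501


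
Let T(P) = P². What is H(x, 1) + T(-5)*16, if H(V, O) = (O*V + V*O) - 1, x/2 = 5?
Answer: 419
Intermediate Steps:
x = 10 (x = 2*5 = 10)
H(V, O) = -1 + 2*O*V (H(V, O) = (O*V + O*V) - 1 = 2*O*V - 1 = -1 + 2*O*V)
H(x, 1) + T(-5)*16 = (-1 + 2*1*10) + (-5)²*16 = (-1 + 20) + 25*16 = 19 + 400 = 419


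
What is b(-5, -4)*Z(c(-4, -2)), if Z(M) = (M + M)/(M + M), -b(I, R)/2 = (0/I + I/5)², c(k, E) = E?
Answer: -2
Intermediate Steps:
b(I, R) = -2*I²/25 (b(I, R) = -2*(0/I + I/5)² = -2*(0 + I*(⅕))² = -2*(0 + I/5)² = -2*I²/25)
Z(M) = 1 (Z(M) = (2*M)/((2*M)) = (2*M)*(1/(2*M)) = 1)
b(-5, -4)*Z(c(-4, -2)) = -2/25*(-5)²*1 = -2/25*25*1 = -2*1 = -2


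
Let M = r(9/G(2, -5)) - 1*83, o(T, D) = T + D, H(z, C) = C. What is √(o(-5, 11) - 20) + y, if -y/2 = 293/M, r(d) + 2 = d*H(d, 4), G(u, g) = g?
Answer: 2930/461 + I*√14 ≈ 6.3558 + 3.7417*I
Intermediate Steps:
o(T, D) = D + T
r(d) = -2 + 4*d (r(d) = -2 + d*4 = -2 + 4*d)
M = -461/5 (M = (-2 + 4*(9/(-5))) - 1*83 = (-2 + 4*(9*(-⅕))) - 83 = (-2 + 4*(-9/5)) - 83 = (-2 - 36/5) - 83 = -46/5 - 83 = -461/5 ≈ -92.200)
y = 2930/461 (y = -586/(-461/5) = -586*(-5)/461 = -2*(-1465/461) = 2930/461 ≈ 6.3558)
√(o(-5, 11) - 20) + y = √((11 - 5) - 20) + 2930/461 = √(6 - 20) + 2930/461 = √(-14) + 2930/461 = I*√14 + 2930/461 = 2930/461 + I*√14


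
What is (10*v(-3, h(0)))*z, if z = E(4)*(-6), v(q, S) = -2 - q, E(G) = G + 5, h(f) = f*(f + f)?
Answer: -540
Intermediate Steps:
h(f) = 2*f² (h(f) = f*(2*f) = 2*f²)
E(G) = 5 + G
z = -54 (z = (5 + 4)*(-6) = 9*(-6) = -54)
(10*v(-3, h(0)))*z = (10*(-2 - 1*(-3)))*(-54) = (10*(-2 + 3))*(-54) = (10*1)*(-54) = 10*(-54) = -540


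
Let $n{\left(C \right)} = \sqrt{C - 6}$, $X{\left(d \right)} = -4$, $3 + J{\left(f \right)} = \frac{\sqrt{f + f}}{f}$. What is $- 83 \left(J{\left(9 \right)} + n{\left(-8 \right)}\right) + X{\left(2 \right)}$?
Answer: $245 - \frac{83 \sqrt{2}}{3} - 83 i \sqrt{14} \approx 205.87 - 310.56 i$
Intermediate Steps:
$J{\left(f \right)} = -3 + \frac{\sqrt{2}}{\sqrt{f}}$ ($J{\left(f \right)} = -3 + \frac{\sqrt{f + f}}{f} = -3 + \frac{\sqrt{2 f}}{f} = -3 + \frac{\sqrt{2} \sqrt{f}}{f} = -3 + \frac{\sqrt{2}}{\sqrt{f}}$)
$n{\left(C \right)} = \sqrt{-6 + C}$
$- 83 \left(J{\left(9 \right)} + n{\left(-8 \right)}\right) + X{\left(2 \right)} = - 83 \left(\left(-3 + \frac{\sqrt{2}}{3}\right) + \sqrt{-6 - 8}\right) - 4 = - 83 \left(\left(-3 + \sqrt{2} \cdot \frac{1}{3}\right) + \sqrt{-14}\right) - 4 = - 83 \left(\left(-3 + \frac{\sqrt{2}}{3}\right) + i \sqrt{14}\right) - 4 = - 83 \left(-3 + \frac{\sqrt{2}}{3} + i \sqrt{14}\right) - 4 = \left(249 - \frac{83 \sqrt{2}}{3} - 83 i \sqrt{14}\right) - 4 = 245 - \frac{83 \sqrt{2}}{3} - 83 i \sqrt{14}$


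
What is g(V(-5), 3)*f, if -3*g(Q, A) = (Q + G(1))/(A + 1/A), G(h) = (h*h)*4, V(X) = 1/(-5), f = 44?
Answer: -418/25 ≈ -16.720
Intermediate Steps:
V(X) = -⅕
G(h) = 4*h² (G(h) = h²*4 = 4*h²)
g(Q, A) = -(4 + Q)/(3*(A + 1/A)) (g(Q, A) = -(Q + 4*1²)/(3*(A + 1/A)) = -(Q + 4*1)/(3*(A + 1/A)) = -(Q + 4)/(3*(A + 1/A)) = -(4 + Q)/(3*(A + 1/A)))
g(V(-5), 3)*f = -1*3*(4 - ⅕)/(3 + 3*3²)*44 = -1*3*19/5/(3 + 3*9)*44 = -1*3*19/5/(3 + 27)*44 = -1*3*19/5/30*44 = -1*3*1/30*19/5*44 = -19/50*44 = -418/25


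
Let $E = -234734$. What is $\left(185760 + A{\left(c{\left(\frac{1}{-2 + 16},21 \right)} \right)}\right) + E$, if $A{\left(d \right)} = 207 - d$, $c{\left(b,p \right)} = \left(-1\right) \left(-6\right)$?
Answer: $-48773$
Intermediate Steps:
$c{\left(b,p \right)} = 6$
$\left(185760 + A{\left(c{\left(\frac{1}{-2 + 16},21 \right)} \right)}\right) + E = \left(185760 + \left(207 - 6\right)\right) - 234734 = \left(185760 + 201\right) - 234734 = 185961 - 234734 = -48773$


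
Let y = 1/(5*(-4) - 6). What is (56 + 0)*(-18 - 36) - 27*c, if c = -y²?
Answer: -2044197/676 ≈ -3024.0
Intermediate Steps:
y = -1/26 (y = 1/(-20 - 6) = 1/(-26) = -1/26 ≈ -0.038462)
c = -1/676 (c = -(-1/26)² = -1*1/676 = -1/676 ≈ -0.0014793)
(56 + 0)*(-18 - 36) - 27*c = (56 + 0)*(-18 - 36) - 27*(-1/676) = 56*(-54) + 27/676 = -3024 + 27/676 = -2044197/676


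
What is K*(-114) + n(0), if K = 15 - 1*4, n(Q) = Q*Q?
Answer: -1254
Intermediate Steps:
n(Q) = Q**2
K = 11 (K = 15 - 4 = 11)
K*(-114) + n(0) = 11*(-114) + 0**2 = -1254 + 0 = -1254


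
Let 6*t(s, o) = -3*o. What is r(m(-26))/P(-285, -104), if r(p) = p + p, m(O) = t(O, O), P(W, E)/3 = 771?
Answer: 26/2313 ≈ 0.011241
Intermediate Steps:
t(s, o) = -o/2 (t(s, o) = (-3*o)/6 = -o/2)
P(W, E) = 2313 (P(W, E) = 3*771 = 2313)
m(O) = -O/2
r(p) = 2*p
r(m(-26))/P(-285, -104) = (2*(-½*(-26)))/2313 = (2*13)*(1/2313) = 26*(1/2313) = 26/2313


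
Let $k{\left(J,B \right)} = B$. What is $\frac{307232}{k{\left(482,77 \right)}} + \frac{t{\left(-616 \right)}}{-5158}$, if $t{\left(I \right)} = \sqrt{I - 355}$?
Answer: $\frac{307232}{77} - \frac{i \sqrt{971}}{5158} \approx 3990.0 - 0.0060413 i$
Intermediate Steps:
$t{\left(I \right)} = \sqrt{-355 + I}$
$\frac{307232}{k{\left(482,77 \right)}} + \frac{t{\left(-616 \right)}}{-5158} = \frac{307232}{77} + \frac{\sqrt{-355 - 616}}{-5158} = 307232 \cdot \frac{1}{77} + \sqrt{-971} \left(- \frac{1}{5158}\right) = \frac{307232}{77} + i \sqrt{971} \left(- \frac{1}{5158}\right) = \frac{307232}{77} - \frac{i \sqrt{971}}{5158}$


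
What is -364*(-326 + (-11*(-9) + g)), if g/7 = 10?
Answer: 57148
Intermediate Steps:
g = 70 (g = 7*10 = 70)
-364*(-326 + (-11*(-9) + g)) = -364*(-326 + (-11*(-9) + 70)) = -364*(-326 + (99 + 70)) = -364*(-326 + 169) = -364*(-157) = 57148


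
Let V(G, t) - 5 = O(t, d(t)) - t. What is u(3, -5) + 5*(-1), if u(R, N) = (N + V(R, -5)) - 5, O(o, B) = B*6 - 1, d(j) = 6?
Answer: 30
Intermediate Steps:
O(o, B) = -1 + 6*B (O(o, B) = 6*B - 1 = -1 + 6*B)
V(G, t) = 40 - t (V(G, t) = 5 + ((-1 + 6*6) - t) = 5 + ((-1 + 36) - t) = 5 + (35 - t) = 40 - t)
u(R, N) = 40 + N (u(R, N) = (N + (40 - 1*(-5))) - 5 = (N + (40 + 5)) - 5 = (N + 45) - 5 = (45 + N) - 5 = 40 + N)
u(3, -5) + 5*(-1) = (40 - 5) + 5*(-1) = 35 - 5 = 30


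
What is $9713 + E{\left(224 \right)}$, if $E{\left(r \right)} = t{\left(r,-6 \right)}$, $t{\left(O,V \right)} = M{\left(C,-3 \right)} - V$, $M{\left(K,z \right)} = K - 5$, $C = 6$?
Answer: $9720$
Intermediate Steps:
$M{\left(K,z \right)} = -5 + K$
$t{\left(O,V \right)} = 1 - V$ ($t{\left(O,V \right)} = \left(-5 + 6\right) - V = 1 - V$)
$E{\left(r \right)} = 7$ ($E{\left(r \right)} = 1 - -6 = 1 + 6 = 7$)
$9713 + E{\left(224 \right)} = 9713 + 7 = 9720$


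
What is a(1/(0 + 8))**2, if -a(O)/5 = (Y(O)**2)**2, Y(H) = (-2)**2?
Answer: 1638400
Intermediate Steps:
Y(H) = 4
a(O) = -1280 (a(O) = -5*(4**2)**2 = -5*16**2 = -5*256 = -1280)
a(1/(0 + 8))**2 = (-1280)**2 = 1638400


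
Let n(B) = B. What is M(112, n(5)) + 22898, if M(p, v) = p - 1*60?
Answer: 22950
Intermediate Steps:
M(p, v) = -60 + p (M(p, v) = p - 60 = -60 + p)
M(112, n(5)) + 22898 = (-60 + 112) + 22898 = 52 + 22898 = 22950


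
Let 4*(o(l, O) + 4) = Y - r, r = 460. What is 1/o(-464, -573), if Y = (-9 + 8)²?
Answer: -4/475 ≈ -0.0084210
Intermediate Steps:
Y = 1 (Y = (-1)² = 1)
o(l, O) = -475/4 (o(l, O) = -4 + (1 - 1*460)/4 = -4 + (1 - 460)/4 = -4 + (¼)*(-459) = -4 - 459/4 = -475/4)
1/o(-464, -573) = 1/(-475/4) = -4/475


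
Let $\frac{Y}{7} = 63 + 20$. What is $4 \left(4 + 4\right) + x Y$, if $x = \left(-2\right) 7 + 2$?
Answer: $-6940$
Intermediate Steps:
$Y = 581$ ($Y = 7 \left(63 + 20\right) = 7 \cdot 83 = 581$)
$x = -12$ ($x = -14 + 2 = -12$)
$4 \left(4 + 4\right) + x Y = 4 \left(4 + 4\right) - 6972 = 4 \cdot 8 - 6972 = 32 - 6972 = -6940$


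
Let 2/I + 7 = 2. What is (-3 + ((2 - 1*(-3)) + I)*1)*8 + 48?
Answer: 304/5 ≈ 60.800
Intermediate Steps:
I = -⅖ (I = 2/(-7 + 2) = 2/(-5) = 2*(-⅕) = -⅖ ≈ -0.40000)
(-3 + ((2 - 1*(-3)) + I)*1)*8 + 48 = (-3 + ((2 - 1*(-3)) - ⅖)*1)*8 + 48 = (-3 + ((2 + 3) - ⅖)*1)*8 + 48 = (-3 + (5 - ⅖)*1)*8 + 48 = (-3 + (23/5)*1)*8 + 48 = (-3 + 23/5)*8 + 48 = (8/5)*8 + 48 = 64/5 + 48 = 304/5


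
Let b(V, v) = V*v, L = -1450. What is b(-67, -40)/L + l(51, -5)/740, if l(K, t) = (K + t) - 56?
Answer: -19977/10730 ≈ -1.8618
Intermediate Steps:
l(K, t) = -56 + K + t
b(-67, -40)/L + l(51, -5)/740 = -67*(-40)/(-1450) + (-56 + 51 - 5)/740 = 2680*(-1/1450) - 10*1/740 = -268/145 - 1/74 = -19977/10730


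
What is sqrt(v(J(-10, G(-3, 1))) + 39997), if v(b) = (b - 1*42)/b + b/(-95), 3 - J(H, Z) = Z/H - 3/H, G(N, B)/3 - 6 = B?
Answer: sqrt(1443610101)/190 ≈ 199.97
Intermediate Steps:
G(N, B) = 18 + 3*B
J(H, Z) = 3 + 3/H - Z/H (J(H, Z) = 3 - (Z/H - 3/H) = 3 - (-3/H + Z/H) = 3 + (3/H - Z/H) = 3 + 3/H - Z/H)
v(b) = -b/95 + (-42 + b)/b (v(b) = (b - 42)/b + b*(-1/95) = (-42 + b)/b - b/95 = -b/95 + (-42 + b)/b)
sqrt(v(J(-10, G(-3, 1))) + 39997) = sqrt((1 - 42*(-10/(3 - (18 + 3*1) + 3*(-10))) - (3 - (18 + 3*1) + 3*(-10))/(95*(-10))) + 39997) = sqrt((1 - 42*(-10/(3 - (18 + 3) - 30)) - (-1)*(3 - (18 + 3) - 30)/950) + 39997) = sqrt((1 - 42*(-10/(3 - 1*21 - 30)) - (-1)*(3 - 1*21 - 30)/950) + 39997) = sqrt((1 - 42*(-10/(3 - 21 - 30)) - (-1)*(3 - 21 - 30)/950) + 39997) = sqrt((1 - 42/((-1/10*(-48))) - (-1)*(-48)/950) + 39997) = sqrt((1 - 42/24/5 - 1/95*24/5) + 39997) = sqrt((1 - 42*5/24 - 24/475) + 39997) = sqrt((1 - 35/4 - 24/475) + 39997) = sqrt(-14821/1900 + 39997) = sqrt(75979479/1900) = sqrt(1443610101)/190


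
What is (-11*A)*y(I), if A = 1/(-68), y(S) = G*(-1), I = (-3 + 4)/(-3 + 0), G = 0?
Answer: 0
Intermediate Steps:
I = -⅓ (I = 1/(-3) = 1*(-⅓) = -⅓ ≈ -0.33333)
y(S) = 0 (y(S) = 0*(-1) = 0)
A = -1/68 ≈ -0.014706
(-11*A)*y(I) = -11*(-1/68)*0 = (11/68)*0 = 0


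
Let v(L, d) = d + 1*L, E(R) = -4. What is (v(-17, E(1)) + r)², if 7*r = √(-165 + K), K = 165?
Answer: 441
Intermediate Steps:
r = 0 (r = √(-165 + 165)/7 = √0/7 = (⅐)*0 = 0)
v(L, d) = L + d (v(L, d) = d + L = L + d)
(v(-17, E(1)) + r)² = ((-17 - 4) + 0)² = (-21 + 0)² = (-21)² = 441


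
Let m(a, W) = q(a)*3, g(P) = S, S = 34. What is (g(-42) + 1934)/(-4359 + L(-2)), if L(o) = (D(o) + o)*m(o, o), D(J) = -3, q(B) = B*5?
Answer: -656/1403 ≈ -0.46757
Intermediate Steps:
g(P) = 34
q(B) = 5*B
m(a, W) = 15*a (m(a, W) = (5*a)*3 = 15*a)
L(o) = 15*o*(-3 + o) (L(o) = (-3 + o)*(15*o) = 15*o*(-3 + o))
(g(-42) + 1934)/(-4359 + L(-2)) = (34 + 1934)/(-4359 + 15*(-2)*(-3 - 2)) = 1968/(-4359 + 15*(-2)*(-5)) = 1968/(-4359 + 150) = 1968/(-4209) = 1968*(-1/4209) = -656/1403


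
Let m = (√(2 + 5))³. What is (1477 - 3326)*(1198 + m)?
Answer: -2215102 - 12943*√7 ≈ -2.2493e+6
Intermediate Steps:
m = 7*√7 (m = (√7)³ = 7*√7 ≈ 18.520)
(1477 - 3326)*(1198 + m) = (1477 - 3326)*(1198 + 7*√7) = -1849*(1198 + 7*√7) = -2215102 - 12943*√7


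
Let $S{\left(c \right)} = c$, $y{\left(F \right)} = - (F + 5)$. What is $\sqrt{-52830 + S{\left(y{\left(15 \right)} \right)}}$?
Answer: $5 i \sqrt{2114} \approx 229.89 i$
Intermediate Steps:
$y{\left(F \right)} = -5 - F$ ($y{\left(F \right)} = - (5 + F) = -5 - F$)
$\sqrt{-52830 + S{\left(y{\left(15 \right)} \right)}} = \sqrt{-52830 - 20} = \sqrt{-52850} = 5 i \sqrt{2114}$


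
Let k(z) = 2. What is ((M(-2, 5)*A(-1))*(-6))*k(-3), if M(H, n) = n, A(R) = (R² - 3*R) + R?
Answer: -180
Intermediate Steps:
A(R) = R² - 2*R
((M(-2, 5)*A(-1))*(-6))*k(-3) = ((5*(-(-2 - 1)))*(-6))*2 = ((5*(-1*(-3)))*(-6))*2 = ((5*3)*(-6))*2 = (15*(-6))*2 = -90*2 = -180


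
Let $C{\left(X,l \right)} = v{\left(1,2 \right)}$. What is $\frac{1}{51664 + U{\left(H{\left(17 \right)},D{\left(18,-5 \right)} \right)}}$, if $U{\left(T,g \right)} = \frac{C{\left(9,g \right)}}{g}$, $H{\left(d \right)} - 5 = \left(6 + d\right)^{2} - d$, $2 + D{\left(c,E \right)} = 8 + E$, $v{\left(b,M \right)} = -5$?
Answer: $\frac{1}{51659} \approx 1.9358 \cdot 10^{-5}$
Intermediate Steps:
$D{\left(c,E \right)} = 6 + E$ ($D{\left(c,E \right)} = -2 + \left(8 + E\right) = 6 + E$)
$C{\left(X,l \right)} = -5$
$H{\left(d \right)} = 5 + \left(6 + d\right)^{2} - d$ ($H{\left(d \right)} = 5 - \left(d - \left(6 + d\right)^{2}\right) = 5 + \left(6 + d\right)^{2} - d$)
$U{\left(T,g \right)} = - \frac{5}{g}$
$\frac{1}{51664 + U{\left(H{\left(17 \right)},D{\left(18,-5 \right)} \right)}} = \frac{1}{51664 - \frac{5}{6 - 5}} = \frac{1}{51664 - \frac{5}{1}} = \frac{1}{51664 - 5} = \frac{1}{51659}$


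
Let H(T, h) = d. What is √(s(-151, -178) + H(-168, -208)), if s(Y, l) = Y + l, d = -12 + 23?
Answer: I*√318 ≈ 17.833*I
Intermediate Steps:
d = 11
H(T, h) = 11
√(s(-151, -178) + H(-168, -208)) = √((-151 - 178) + 11) = √(-329 + 11) = √(-318) = I*√318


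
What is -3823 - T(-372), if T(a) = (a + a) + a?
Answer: -2707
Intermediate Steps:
T(a) = 3*a (T(a) = 2*a + a = 3*a)
-3823 - T(-372) = -3823 - 3*(-372) = -3823 - 1*(-1116) = -3823 + 1116 = -2707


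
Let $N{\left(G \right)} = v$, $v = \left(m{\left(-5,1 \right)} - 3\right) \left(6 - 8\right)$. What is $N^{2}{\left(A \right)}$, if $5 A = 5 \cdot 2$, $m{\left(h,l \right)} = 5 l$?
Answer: $16$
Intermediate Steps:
$v = -4$ ($v = \left(5 \cdot 1 - 3\right) \left(6 - 8\right) = \left(5 - 3\right) \left(-2\right) = 2 \left(-2\right) = -4$)
$A = 2$ ($A = \frac{5 \cdot 2}{5} = \frac{1}{5} \cdot 10 = 2$)
$N{\left(G \right)} = -4$
$N^{2}{\left(A \right)} = \left(-4\right)^{2} = 16$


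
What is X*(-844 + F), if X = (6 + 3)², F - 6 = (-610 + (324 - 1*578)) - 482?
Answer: -176904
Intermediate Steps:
F = -1340 (F = 6 + ((-610 + (324 - 1*578)) - 482) = 6 + ((-610 + (324 - 578)) - 482) = 6 + ((-610 - 254) - 482) = 6 + (-864 - 482) = 6 - 1346 = -1340)
X = 81 (X = 9² = 81)
X*(-844 + F) = 81*(-844 - 1340) = 81*(-2184) = -176904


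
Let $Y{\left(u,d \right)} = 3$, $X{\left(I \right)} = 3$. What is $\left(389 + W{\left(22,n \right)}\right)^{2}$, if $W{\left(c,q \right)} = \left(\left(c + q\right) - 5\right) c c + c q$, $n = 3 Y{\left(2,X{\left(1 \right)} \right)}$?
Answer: $173475241$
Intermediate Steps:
$n = 9$ ($n = 3 \cdot 3 = 9$)
$W{\left(c,q \right)} = c q + c^{2} \left(-5 + c + q\right)$ ($W{\left(c,q \right)} = \left(-5 + c + q\right) c^{2} + c q = c^{2} \left(-5 + c + q\right) + c q = c q + c^{2} \left(-5 + c + q\right)$)
$\left(389 + W{\left(22,n \right)}\right)^{2} = \left(389 + 22 \left(9 + 22^{2} - 110 + 22 \cdot 9\right)\right)^{2} = \left(389 + 22 \left(9 + 484 - 110 + 198\right)\right)^{2} = \left(389 + 22 \cdot 581\right)^{2} = \left(389 + 12782\right)^{2} = 13171^{2} = 173475241$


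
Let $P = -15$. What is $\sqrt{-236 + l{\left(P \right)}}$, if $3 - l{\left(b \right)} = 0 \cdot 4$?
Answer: $i \sqrt{233} \approx 15.264 i$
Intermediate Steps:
$l{\left(b \right)} = 3$ ($l{\left(b \right)} = 3 - 0 \cdot 4 = 3 - 0 = 3 + 0 = 3$)
$\sqrt{-236 + l{\left(P \right)}} = \sqrt{-236 + 3} = \sqrt{-233} = i \sqrt{233}$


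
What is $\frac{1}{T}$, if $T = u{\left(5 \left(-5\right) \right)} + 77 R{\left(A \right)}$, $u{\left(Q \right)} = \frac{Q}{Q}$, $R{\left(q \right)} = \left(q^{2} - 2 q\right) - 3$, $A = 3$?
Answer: $1$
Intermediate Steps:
$R{\left(q \right)} = -3 + q^{2} - 2 q$
$u{\left(Q \right)} = 1$
$T = 1$ ($T = 1 + 77 \left(-3 + 3^{2} - 6\right) = 1 + 77 \left(-3 + 9 - 6\right) = 1 + 77 \cdot 0 = 1 + 0 = 1$)
$\frac{1}{T} = 1^{-1} = 1$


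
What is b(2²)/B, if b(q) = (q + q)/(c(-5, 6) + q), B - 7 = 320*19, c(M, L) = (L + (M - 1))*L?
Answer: 2/6087 ≈ 0.00032857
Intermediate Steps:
c(M, L) = L*(-1 + L + M) (c(M, L) = (L + (-1 + M))*L = (-1 + L + M)*L = L*(-1 + L + M))
B = 6087 (B = 7 + 320*19 = 7 + 6080 = 6087)
b(q) = 2 (b(q) = (q + q)/(6*(-1 + 6 - 5) + q) = (2*q)/(6*0 + q) = (2*q)/(0 + q) = (2*q)/q = 2)
b(2²)/B = 2/6087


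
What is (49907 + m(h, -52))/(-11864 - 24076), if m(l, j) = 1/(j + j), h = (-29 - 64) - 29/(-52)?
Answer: -1730109/1245920 ≈ -1.3886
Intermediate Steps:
h = -4807/52 (h = -93 - 29*(-1/52) = -93 + 29/52 = -4807/52 ≈ -92.442)
m(l, j) = 1/(2*j)
(49907 + m(h, -52))/(-11864 - 24076) = (49907 + (½)/(-52))/(-11864 - 24076) = (49907 + (½)*(-1/52))/(-35940) = (49907 - 1/104)*(-1/35940) = (5190327/104)*(-1/35940) = -1730109/1245920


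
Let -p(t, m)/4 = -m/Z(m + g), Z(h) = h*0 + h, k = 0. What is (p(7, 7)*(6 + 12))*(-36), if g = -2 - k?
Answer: -18144/5 ≈ -3628.8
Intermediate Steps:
g = -2 (g = -2 - 1*0 = -2 + 0 = -2)
Z(h) = h (Z(h) = 0 + h = h)
p(t, m) = 4*m/(-2 + m) (p(t, m) = -(-4)*m/(m - 2) = -(-4)*m/(-2 + m) = 4*m/(-2 + m))
(p(7, 7)*(6 + 12))*(-36) = ((4*7/(-2 + 7))*(6 + 12))*(-36) = ((4*7/5)*18)*(-36) = ((4*7*(⅕))*18)*(-36) = ((28/5)*18)*(-36) = (504/5)*(-36) = -18144/5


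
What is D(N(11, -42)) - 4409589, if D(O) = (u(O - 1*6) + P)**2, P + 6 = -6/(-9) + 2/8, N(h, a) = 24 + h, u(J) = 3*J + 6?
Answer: -633867791/144 ≈ -4.4019e+6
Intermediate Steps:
u(J) = 6 + 3*J
P = -61/12 (P = -6 + (-6/(-9) + 2/8) = -6 + (-6*(-1/9) + 2*(1/8)) = -6 + (2/3 + 1/4) = -6 + 11/12 = -61/12 ≈ -5.0833)
D(O) = (-205/12 + 3*O)**2 (D(O) = ((6 + 3*(O - 1*6)) - 61/12)**2 = ((6 + 3*(O - 6)) - 61/12)**2 = ((6 + 3*(-6 + O)) - 61/12)**2 = ((6 + (-18 + 3*O)) - 61/12)**2 = ((-12 + 3*O) - 61/12)**2 = (-205/12 + 3*O)**2)
D(N(11, -42)) - 4409589 = (-205 + 36*(24 + 11))**2/144 - 4409589 = (-205 + 36*35)**2/144 - 4409589 = (-205 + 1260)**2/144 - 4409589 = (1/144)*1055**2 - 4409589 = (1/144)*1113025 - 4409589 = 1113025/144 - 4409589 = -633867791/144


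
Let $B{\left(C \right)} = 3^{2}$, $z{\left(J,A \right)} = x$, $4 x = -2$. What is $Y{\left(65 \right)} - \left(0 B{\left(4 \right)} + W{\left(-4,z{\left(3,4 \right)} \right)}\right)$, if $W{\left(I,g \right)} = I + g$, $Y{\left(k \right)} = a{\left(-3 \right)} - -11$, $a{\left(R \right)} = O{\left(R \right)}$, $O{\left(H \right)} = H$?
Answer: $\frac{25}{2} \approx 12.5$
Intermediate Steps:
$a{\left(R \right)} = R$
$x = - \frac{1}{2}$ ($x = \frac{1}{4} \left(-2\right) = - \frac{1}{2} \approx -0.5$)
$z{\left(J,A \right)} = - \frac{1}{2}$
$Y{\left(k \right)} = 8$ ($Y{\left(k \right)} = -3 - -11 = -3 + 11 = 8$)
$B{\left(C \right)} = 9$
$Y{\left(65 \right)} - \left(0 B{\left(4 \right)} + W{\left(-4,z{\left(3,4 \right)} \right)}\right) = 8 - \left(0 \cdot 9 - \frac{9}{2}\right) = 8 - \left(0 - \frac{9}{2}\right) = 8 - - \frac{9}{2} = 8 + \frac{9}{2} = \frac{25}{2}$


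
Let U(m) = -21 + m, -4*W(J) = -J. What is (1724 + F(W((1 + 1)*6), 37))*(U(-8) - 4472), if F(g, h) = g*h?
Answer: -8259335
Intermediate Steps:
W(J) = J/4 (W(J) = -(-1)*J/4 = J/4)
(1724 + F(W((1 + 1)*6), 37))*(U(-8) - 4472) = (1724 + (((1 + 1)*6)/4)*37)*((-21 - 8) - 4472) = (1724 + ((2*6)/4)*37)*(-29 - 4472) = (1724 + ((1/4)*12)*37)*(-4501) = (1724 + 3*37)*(-4501) = (1724 + 111)*(-4501) = 1835*(-4501) = -8259335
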